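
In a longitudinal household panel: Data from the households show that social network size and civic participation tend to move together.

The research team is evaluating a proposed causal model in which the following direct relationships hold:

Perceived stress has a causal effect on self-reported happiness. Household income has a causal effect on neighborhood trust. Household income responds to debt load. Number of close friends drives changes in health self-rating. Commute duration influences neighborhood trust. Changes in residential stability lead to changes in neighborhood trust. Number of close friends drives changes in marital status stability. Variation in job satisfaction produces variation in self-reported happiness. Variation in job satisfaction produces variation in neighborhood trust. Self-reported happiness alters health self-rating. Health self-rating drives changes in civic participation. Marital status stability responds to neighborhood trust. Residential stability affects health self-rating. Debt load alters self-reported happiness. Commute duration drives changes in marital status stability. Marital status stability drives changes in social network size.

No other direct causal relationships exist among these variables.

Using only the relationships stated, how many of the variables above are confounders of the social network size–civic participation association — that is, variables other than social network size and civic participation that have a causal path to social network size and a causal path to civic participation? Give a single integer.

The common causes are: debt load (to social network size via debt load → household income → neighborhood trust → marital status stability → social network size; to civic participation via debt load → self-reported happiness → health self-rating → civic participation); job satisfaction (to social network size via job satisfaction → neighborhood trust → marital status stability → social network size; to civic participation via job satisfaction → self-reported happiness → health self-rating → civic participation); number of close friends (to social network size via number of close friends → marital status stability → social network size; to civic participation via number of close friends → health self-rating → civic participation); residential stability (to social network size via residential stability → neighborhood trust → marital status stability → social network size; to civic participation via residential stability → health self-rating → civic participation).
Every other variable lacks a causal path to at least one of social network size and civic participation.

4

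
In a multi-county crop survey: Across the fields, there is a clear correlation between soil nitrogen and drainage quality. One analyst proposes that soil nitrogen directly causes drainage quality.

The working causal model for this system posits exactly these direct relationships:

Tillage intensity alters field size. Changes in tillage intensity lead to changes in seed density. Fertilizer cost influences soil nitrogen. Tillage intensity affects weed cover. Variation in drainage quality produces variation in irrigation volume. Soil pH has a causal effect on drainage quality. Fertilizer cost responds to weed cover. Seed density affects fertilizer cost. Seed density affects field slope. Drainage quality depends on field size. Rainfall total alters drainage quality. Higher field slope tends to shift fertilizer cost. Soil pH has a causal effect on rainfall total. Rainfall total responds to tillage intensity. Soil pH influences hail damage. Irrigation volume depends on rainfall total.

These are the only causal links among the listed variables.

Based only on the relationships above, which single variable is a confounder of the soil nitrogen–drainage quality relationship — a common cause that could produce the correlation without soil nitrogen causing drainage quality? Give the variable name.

tillage intensity

Tillage intensity has a causal path to soil nitrogen (tillage intensity → seed density → fertilizer cost → soil nitrogen) and a separate causal path to drainage quality (tillage intensity → rainfall total → drainage quality), so it is a common cause of both.
No stated relationship gives soil nitrogen a causal route to drainage quality, so the correlation is explained by the shared upstream cause rather than a direct effect.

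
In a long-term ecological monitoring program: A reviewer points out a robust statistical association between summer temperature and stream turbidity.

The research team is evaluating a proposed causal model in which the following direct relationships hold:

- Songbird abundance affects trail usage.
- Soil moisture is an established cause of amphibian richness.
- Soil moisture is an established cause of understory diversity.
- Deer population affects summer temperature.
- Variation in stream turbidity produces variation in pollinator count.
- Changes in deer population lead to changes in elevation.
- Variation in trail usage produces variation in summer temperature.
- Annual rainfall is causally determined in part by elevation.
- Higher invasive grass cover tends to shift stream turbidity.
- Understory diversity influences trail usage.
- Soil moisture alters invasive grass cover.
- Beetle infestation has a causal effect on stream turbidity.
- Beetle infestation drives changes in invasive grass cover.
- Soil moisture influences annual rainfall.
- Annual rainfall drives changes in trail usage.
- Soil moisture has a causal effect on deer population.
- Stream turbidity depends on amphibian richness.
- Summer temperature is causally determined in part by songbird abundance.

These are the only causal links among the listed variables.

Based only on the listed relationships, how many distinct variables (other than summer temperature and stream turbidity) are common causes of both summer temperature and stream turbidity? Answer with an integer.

The common causes are: soil moisture (to summer temperature via soil moisture → deer population → summer temperature; to stream turbidity via soil moisture → amphibian richness → stream turbidity).
Every other variable lacks a causal path to at least one of summer temperature and stream turbidity.

1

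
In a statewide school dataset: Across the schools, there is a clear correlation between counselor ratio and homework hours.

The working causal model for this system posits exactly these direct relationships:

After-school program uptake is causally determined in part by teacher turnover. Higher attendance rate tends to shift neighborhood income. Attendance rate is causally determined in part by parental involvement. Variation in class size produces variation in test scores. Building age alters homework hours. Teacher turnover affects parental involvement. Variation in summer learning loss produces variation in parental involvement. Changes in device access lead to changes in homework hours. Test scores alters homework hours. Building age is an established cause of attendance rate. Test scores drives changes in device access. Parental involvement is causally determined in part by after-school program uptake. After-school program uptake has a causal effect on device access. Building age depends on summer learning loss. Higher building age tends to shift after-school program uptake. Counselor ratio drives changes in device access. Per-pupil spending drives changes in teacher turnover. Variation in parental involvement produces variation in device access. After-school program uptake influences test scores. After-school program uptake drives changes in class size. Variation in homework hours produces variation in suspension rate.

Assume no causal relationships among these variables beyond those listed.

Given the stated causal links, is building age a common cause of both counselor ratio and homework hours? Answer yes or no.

no

Building age has no stated causal path to counselor ratio. A confounder must cause both variables, so building age does not qualify.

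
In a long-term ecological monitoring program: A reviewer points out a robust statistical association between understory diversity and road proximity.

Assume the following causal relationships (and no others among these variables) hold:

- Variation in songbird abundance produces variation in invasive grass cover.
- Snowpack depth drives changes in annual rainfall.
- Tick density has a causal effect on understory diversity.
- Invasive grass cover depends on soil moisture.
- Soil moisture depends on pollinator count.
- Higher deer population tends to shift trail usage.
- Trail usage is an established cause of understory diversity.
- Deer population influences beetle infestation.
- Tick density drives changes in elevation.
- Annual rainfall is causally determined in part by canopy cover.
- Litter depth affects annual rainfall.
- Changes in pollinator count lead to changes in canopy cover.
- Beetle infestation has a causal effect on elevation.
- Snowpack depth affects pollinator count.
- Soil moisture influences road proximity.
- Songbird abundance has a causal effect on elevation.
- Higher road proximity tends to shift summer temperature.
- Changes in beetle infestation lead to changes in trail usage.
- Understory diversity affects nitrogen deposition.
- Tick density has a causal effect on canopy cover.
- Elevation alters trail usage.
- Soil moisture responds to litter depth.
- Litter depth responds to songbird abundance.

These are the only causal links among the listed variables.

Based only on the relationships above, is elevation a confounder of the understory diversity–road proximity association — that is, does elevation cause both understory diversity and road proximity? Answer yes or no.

Elevation has no stated causal path to road proximity. A confounder must cause both variables, so elevation does not qualify.

no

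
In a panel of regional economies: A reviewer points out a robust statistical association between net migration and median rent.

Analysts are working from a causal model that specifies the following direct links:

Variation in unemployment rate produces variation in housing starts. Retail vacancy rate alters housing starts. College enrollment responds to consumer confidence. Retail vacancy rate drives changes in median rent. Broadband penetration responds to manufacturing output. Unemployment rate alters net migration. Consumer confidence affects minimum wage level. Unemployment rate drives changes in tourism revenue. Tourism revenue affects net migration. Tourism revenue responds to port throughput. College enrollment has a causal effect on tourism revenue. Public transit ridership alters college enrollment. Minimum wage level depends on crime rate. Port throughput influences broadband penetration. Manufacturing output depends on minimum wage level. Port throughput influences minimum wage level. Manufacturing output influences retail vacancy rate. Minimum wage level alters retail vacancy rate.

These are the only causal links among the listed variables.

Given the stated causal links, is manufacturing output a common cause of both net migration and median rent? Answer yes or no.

Manufacturing output has no stated causal path to net migration. A confounder must cause both variables, so manufacturing output does not qualify.

no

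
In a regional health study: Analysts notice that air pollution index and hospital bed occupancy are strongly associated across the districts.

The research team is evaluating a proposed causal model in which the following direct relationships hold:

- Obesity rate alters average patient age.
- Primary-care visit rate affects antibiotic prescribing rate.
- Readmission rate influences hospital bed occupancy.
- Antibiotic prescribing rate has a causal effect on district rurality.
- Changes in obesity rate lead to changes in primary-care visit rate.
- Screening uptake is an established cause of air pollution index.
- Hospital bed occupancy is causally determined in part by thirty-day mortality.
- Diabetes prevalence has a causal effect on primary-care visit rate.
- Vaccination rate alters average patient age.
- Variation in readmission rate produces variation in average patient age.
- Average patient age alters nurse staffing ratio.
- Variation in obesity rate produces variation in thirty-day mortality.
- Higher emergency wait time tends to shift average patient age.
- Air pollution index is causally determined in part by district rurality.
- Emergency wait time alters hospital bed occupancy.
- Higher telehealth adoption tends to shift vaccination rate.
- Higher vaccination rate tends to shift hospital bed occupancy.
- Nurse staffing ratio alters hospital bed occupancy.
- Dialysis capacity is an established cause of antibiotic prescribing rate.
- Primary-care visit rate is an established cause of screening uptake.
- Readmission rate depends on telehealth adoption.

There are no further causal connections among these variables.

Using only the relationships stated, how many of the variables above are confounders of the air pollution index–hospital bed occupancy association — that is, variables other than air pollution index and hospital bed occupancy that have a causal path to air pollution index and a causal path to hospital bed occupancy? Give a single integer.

The common causes are: obesity rate (to air pollution index via obesity rate → primary-care visit rate → screening uptake → air pollution index; to hospital bed occupancy via obesity rate → thirty-day mortality → hospital bed occupancy).
Every other variable lacks a causal path to at least one of air pollution index and hospital bed occupancy.

1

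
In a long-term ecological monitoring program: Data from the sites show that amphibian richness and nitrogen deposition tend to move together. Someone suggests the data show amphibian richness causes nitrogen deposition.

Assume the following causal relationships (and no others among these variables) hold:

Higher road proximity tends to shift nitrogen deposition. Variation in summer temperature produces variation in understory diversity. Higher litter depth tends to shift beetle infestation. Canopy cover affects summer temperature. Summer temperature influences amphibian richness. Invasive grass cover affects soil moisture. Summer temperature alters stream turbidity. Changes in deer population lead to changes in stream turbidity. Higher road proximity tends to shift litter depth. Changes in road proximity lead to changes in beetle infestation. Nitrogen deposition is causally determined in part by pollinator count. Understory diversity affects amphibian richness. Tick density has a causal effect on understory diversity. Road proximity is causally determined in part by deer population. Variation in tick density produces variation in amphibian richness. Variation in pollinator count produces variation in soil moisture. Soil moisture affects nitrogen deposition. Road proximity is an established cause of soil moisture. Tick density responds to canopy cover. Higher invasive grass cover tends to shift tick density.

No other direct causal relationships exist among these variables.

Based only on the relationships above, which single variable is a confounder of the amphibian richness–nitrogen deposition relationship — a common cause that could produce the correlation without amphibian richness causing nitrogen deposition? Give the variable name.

invasive grass cover

Invasive grass cover has a causal path to amphibian richness (invasive grass cover → tick density → amphibian richness) and a separate causal path to nitrogen deposition (invasive grass cover → soil moisture → nitrogen deposition), so it is a common cause of both.
No stated relationship gives amphibian richness a causal route to nitrogen deposition, so the correlation is explained by the shared upstream cause rather than a direct effect.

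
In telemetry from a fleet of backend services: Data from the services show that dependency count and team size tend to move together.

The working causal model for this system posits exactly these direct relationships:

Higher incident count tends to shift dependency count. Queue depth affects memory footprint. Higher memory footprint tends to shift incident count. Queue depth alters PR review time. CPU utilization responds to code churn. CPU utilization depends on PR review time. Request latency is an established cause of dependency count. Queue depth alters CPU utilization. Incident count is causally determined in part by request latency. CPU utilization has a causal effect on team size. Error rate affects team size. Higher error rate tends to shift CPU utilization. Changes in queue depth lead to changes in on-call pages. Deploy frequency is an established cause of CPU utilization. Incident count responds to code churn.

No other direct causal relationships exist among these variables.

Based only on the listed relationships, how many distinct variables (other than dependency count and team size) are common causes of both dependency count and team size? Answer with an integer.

2

The common causes are: code churn (to dependency count via code churn → incident count → dependency count; to team size via code churn → CPU utilization → team size); queue depth (to dependency count via queue depth → memory footprint → incident count → dependency count; to team size via queue depth → CPU utilization → team size).
Every other variable lacks a causal path to at least one of dependency count and team size.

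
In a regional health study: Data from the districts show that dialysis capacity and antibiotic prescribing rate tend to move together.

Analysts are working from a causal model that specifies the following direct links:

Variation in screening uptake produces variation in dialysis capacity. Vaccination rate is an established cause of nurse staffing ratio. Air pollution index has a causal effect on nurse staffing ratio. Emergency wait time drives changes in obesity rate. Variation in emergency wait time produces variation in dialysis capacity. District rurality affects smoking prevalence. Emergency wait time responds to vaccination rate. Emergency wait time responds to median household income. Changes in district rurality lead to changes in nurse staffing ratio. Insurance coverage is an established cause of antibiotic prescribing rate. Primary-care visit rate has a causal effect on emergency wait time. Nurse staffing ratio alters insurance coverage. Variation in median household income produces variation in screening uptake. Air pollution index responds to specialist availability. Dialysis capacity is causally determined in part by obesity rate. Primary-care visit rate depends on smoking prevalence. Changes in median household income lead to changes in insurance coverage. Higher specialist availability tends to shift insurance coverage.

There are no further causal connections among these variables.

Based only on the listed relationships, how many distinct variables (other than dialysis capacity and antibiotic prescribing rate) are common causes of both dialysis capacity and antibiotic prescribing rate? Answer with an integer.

The common causes are: district rurality (to dialysis capacity via district rurality → smoking prevalence → primary-care visit rate → emergency wait time → dialysis capacity; to antibiotic prescribing rate via district rurality → nurse staffing ratio → insurance coverage → antibiotic prescribing rate); median household income (to dialysis capacity via median household income → emergency wait time → dialysis capacity; to antibiotic prescribing rate via median household income → insurance coverage → antibiotic prescribing rate); vaccination rate (to dialysis capacity via vaccination rate → emergency wait time → dialysis capacity; to antibiotic prescribing rate via vaccination rate → nurse staffing ratio → insurance coverage → antibiotic prescribing rate).
Every other variable lacks a causal path to at least one of dialysis capacity and antibiotic prescribing rate.

3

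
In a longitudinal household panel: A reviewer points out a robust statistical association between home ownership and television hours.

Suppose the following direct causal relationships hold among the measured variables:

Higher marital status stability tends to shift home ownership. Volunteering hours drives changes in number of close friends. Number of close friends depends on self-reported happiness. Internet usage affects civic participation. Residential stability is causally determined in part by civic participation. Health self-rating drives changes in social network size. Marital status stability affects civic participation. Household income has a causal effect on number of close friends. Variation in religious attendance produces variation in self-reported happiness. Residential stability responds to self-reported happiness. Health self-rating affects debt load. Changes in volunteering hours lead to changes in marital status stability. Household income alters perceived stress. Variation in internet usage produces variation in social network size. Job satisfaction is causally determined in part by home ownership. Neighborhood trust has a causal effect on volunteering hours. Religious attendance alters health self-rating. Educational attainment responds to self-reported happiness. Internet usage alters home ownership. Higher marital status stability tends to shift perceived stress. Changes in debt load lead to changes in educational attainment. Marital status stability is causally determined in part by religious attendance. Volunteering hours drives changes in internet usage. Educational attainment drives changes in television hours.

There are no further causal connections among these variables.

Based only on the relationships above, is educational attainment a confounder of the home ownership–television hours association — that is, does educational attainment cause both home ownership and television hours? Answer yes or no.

no

Educational attainment has no stated causal path to home ownership. A confounder must cause both variables, so educational attainment does not qualify.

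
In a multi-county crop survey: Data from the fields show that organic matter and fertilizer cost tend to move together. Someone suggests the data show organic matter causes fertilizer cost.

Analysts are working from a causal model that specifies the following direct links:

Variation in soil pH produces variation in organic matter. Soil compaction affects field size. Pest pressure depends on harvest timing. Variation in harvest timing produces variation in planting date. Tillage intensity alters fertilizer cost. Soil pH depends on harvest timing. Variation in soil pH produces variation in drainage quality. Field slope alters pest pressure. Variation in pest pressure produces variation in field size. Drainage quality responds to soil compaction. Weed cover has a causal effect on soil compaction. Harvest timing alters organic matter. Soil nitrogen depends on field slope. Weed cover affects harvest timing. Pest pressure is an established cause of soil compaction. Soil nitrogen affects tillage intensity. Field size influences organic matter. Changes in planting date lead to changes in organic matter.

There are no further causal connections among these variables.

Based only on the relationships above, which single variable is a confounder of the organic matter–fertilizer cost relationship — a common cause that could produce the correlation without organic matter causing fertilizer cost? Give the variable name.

Field slope has a causal path to organic matter (field slope → pest pressure → field size → organic matter) and a separate causal path to fertilizer cost (field slope → soil nitrogen → tillage intensity → fertilizer cost), so it is a common cause of both.
No stated relationship gives organic matter a causal route to fertilizer cost, so the correlation is explained by the shared upstream cause rather than a direct effect.

field slope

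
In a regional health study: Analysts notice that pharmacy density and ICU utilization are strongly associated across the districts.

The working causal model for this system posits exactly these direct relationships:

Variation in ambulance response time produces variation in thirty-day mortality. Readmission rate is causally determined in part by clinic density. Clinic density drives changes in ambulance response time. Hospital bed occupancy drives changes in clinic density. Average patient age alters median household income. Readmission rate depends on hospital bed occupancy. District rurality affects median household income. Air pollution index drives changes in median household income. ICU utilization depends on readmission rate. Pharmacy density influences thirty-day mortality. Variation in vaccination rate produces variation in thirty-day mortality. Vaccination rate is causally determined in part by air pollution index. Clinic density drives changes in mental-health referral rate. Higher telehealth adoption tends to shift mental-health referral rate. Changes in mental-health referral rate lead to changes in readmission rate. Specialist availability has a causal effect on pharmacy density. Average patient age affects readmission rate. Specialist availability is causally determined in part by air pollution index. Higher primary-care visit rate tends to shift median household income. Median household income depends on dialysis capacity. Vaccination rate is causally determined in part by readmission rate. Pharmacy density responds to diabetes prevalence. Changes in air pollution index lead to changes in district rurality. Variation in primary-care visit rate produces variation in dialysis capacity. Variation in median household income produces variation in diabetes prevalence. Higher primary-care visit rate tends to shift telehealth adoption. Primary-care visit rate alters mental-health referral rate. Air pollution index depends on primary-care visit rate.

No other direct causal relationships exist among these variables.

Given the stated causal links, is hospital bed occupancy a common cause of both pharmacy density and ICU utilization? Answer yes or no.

no

Hospital bed occupancy has no stated causal path to pharmacy density. A confounder must cause both variables, so hospital bed occupancy does not qualify.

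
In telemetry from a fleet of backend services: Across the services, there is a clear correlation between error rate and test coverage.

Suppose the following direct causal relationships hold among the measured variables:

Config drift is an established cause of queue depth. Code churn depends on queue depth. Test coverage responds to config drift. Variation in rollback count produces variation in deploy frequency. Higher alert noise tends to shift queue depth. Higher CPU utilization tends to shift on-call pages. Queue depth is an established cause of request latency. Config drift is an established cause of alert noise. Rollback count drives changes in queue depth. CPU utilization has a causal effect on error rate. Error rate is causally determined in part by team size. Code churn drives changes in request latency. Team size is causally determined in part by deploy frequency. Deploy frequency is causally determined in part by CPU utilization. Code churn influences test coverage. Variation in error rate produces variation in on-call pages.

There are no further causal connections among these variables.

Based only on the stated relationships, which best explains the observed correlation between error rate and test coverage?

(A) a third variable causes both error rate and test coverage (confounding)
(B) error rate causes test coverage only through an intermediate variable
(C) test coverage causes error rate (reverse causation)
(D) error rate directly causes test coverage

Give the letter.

A

Rollback count causes error rate (rollback count → deploy frequency → team size → error rate) and test coverage (rollback count → queue depth → code churn → test coverage) — a common cause creating the correlation.
There is no stated path from error rate to test coverage or from test coverage to error rate, so neither direct nor reverse causation applies.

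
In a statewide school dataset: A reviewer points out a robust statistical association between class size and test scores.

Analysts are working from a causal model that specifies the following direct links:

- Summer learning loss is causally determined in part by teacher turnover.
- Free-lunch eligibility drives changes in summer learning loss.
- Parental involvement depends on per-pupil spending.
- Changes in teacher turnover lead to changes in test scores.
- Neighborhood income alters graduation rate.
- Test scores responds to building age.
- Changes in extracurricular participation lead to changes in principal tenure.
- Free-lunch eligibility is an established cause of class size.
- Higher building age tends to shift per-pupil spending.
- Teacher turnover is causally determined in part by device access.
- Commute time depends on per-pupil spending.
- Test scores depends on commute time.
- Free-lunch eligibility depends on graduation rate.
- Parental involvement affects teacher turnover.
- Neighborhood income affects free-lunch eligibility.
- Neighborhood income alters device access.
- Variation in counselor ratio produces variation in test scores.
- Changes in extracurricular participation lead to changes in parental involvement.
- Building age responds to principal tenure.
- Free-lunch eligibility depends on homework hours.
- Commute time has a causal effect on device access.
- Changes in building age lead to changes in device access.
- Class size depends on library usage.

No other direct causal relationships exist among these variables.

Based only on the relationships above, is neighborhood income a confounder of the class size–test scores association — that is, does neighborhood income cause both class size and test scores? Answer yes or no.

Neighborhood income has a causal path to class size (neighborhood income → free-lunch eligibility → class size) and to test scores (neighborhood income → device access → teacher turnover → test scores), so it is a common cause of both — a confounder.

yes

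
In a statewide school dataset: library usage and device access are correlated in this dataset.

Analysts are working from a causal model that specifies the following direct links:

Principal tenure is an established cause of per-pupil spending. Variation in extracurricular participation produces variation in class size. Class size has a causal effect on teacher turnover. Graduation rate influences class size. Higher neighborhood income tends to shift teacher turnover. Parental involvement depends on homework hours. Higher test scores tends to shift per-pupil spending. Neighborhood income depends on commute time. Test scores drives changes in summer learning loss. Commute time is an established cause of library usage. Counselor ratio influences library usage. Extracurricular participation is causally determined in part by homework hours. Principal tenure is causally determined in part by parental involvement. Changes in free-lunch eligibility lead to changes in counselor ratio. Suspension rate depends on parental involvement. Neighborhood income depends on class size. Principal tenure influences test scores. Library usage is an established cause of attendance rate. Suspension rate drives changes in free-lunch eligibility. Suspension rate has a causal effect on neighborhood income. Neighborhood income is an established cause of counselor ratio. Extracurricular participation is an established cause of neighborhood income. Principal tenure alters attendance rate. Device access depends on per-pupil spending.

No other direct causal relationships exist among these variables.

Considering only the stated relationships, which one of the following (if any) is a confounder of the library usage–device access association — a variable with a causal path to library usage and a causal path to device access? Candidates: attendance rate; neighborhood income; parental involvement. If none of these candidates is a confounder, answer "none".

Parental involvement causes library usage (parental involvement → suspension rate → free-lunch eligibility → counselor ratio → library usage) and also causes device access (parental involvement → principal tenure → per-pupil spending → device access); it is a common cause of both.
Each of the other candidates lacks a causal path to at least one of library usage and device access, so they do not confound the relationship.

parental involvement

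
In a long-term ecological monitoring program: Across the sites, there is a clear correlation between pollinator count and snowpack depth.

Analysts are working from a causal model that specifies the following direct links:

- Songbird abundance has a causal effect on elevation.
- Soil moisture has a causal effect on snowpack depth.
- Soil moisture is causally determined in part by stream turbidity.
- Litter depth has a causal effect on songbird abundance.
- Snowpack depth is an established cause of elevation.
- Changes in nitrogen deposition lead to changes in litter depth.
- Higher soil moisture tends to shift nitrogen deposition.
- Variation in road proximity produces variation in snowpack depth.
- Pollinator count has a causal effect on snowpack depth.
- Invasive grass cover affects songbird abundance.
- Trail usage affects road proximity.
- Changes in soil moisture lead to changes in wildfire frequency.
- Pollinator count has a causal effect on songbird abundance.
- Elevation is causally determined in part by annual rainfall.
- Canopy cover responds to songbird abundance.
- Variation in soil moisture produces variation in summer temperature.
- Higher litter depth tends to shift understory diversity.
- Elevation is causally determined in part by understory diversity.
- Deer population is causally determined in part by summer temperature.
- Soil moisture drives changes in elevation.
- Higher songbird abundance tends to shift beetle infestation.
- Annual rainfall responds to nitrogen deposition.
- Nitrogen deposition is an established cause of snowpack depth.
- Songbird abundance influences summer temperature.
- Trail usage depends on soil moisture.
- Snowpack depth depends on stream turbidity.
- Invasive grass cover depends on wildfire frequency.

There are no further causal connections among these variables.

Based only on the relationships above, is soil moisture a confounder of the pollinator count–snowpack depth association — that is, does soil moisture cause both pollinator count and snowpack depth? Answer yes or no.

no

Soil moisture has no stated causal path to pollinator count. A confounder must cause both variables, so soil moisture does not qualify.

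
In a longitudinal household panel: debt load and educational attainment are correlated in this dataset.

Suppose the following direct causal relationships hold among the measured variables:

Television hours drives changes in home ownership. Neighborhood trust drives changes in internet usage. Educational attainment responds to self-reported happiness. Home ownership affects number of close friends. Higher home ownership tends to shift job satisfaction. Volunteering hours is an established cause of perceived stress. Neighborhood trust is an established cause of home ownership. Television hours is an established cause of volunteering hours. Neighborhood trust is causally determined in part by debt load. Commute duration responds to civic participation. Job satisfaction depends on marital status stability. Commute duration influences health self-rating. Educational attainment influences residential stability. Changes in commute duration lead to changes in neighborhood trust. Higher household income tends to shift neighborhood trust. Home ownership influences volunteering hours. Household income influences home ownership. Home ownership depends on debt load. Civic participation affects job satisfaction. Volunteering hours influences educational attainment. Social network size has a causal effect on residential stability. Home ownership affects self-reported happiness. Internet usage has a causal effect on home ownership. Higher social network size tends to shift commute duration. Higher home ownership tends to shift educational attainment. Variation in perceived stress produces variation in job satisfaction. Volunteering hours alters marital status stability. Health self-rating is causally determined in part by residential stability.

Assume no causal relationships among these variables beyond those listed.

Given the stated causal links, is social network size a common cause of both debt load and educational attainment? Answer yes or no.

no

Social network size has no stated causal path to debt load. A confounder must cause both variables, so social network size does not qualify.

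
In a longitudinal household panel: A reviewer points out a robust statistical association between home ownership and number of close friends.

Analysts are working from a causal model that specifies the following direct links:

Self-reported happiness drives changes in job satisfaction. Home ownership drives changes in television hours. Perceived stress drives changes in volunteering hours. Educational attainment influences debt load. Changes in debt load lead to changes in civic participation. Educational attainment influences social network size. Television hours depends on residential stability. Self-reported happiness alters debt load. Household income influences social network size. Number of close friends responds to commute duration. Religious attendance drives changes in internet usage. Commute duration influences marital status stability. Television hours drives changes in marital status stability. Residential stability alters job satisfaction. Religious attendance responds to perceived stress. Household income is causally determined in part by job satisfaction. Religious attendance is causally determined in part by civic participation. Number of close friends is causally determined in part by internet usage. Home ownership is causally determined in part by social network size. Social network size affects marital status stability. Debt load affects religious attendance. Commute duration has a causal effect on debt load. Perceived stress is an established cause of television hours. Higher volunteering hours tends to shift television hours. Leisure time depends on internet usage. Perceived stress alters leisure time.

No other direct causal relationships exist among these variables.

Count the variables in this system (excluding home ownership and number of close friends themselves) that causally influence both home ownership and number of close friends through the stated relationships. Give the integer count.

2

The common causes are: educational attainment (to home ownership via educational attainment → social network size → home ownership; to number of close friends via educational attainment → debt load → religious attendance → internet usage → number of close friends); self-reported happiness (to home ownership via self-reported happiness → job satisfaction → household income → social network size → home ownership; to number of close friends via self-reported happiness → debt load → religious attendance → internet usage → number of close friends).
Every other variable lacks a causal path to at least one of home ownership and number of close friends.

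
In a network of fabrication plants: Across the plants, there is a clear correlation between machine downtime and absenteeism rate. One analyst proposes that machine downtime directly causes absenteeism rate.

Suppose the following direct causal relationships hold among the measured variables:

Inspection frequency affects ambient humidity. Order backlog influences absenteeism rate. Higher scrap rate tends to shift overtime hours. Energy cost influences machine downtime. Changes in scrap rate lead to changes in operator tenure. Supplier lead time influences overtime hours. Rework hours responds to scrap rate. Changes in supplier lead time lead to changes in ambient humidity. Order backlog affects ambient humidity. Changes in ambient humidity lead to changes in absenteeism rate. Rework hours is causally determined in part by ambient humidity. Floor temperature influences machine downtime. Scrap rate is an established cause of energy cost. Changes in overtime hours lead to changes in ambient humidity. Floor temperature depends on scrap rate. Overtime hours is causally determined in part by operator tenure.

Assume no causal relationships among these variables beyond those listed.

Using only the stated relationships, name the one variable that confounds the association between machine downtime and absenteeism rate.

Scrap rate has a causal path to machine downtime (scrap rate → floor temperature → machine downtime) and a separate causal path to absenteeism rate (scrap rate → overtime hours → ambient humidity → absenteeism rate), so it is a common cause of both.
No stated relationship gives machine downtime a causal route to absenteeism rate, so the correlation is explained by the shared upstream cause rather than a direct effect.

scrap rate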